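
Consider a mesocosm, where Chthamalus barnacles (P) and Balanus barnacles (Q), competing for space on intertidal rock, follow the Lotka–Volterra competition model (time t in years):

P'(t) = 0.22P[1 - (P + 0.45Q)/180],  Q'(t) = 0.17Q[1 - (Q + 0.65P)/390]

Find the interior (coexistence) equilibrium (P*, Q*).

P* ≈ 6.36, Q* ≈ 386

Setting both brackets to zero gives the nullclines P + 0.45Q = 180 and 0.65P + Q = 390.
Substituting Q = 390 - 0.65P into the first: P(1 - 0.45·0.65) = 180 - 0.45·390.
So P* = 4.5/0.708 = 6.36, and then Q* = 390 - 0.65·6.36 = 386.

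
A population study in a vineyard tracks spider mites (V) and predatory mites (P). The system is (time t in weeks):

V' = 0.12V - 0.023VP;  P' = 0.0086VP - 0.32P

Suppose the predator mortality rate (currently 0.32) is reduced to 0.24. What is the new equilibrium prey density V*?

At the interior fixed point, setting dP/dt = 0 with P > 0 fixes V* = (predator death rate)/(VP coefficient) — independent of the other coefficients.
With the change, V* = 0.24/0.0086 = 27.9; it falls from 37.2.

V* ≈ 27.9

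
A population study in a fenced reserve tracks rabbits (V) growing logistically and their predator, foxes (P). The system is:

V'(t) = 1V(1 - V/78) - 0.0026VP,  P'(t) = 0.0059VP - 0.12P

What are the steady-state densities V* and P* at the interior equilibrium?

V* ≈ 20.3, P* ≈ 284

From dP/dt = 0 with P > 0: 0.0059V* = 0.12, so V* = 20.3.
Substitute into dV/dt = 0: 1(1 - 20.3/78) = 0.0026P*.
The bracket is 0.739, giving P* = 0.739/0.0026 = 284.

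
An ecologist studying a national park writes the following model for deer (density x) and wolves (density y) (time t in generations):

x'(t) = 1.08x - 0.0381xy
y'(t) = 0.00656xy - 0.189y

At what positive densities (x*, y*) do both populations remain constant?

Set dy/dt = 0 with y > 0: 0.00656x - 0.189 = 0, so x* = 0.189/0.00656 = 28.8.
Set dx/dt = 0 with x > 0: 1.08 - 0.0381y = 0, so y* = 1.08/0.0381 = 28.3.

x* ≈ 28.8, y* ≈ 28.3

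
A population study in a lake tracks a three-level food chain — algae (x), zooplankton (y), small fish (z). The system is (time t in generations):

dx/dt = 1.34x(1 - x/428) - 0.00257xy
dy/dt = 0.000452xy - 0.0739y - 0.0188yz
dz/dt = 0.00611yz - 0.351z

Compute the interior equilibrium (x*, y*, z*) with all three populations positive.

x* ≈ 381, y* ≈ 57.4, z* ≈ 5.23

From dz/dt = 0: 0.00611y* = 0.351, so y* = 57.4.
From dx/dt = 0: 1.34(1 - x*/428) = 0.00257·57.4, giving x* = 428·(1 - 0.11) = 381.
From dy/dt = 0: 0.000452·381 - 0.0739 = 0.0188z*, so z* = 0.0982/0.0188 = 5.23.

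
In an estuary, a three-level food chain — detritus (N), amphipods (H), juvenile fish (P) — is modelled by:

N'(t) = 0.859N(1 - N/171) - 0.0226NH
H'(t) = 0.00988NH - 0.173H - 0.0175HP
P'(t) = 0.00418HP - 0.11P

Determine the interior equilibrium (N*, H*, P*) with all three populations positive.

From dP/dt = 0: 0.00418H* = 0.11, so H* = 26.3.
From dN/dt = 0: 0.859(1 - N*/171) = 0.0226·26.3, giving N* = 171·(1 - 0.692) = 52.6.
From dH/dt = 0: 0.00988·52.6 - 0.173 = 0.0175P*, so P* = 0.347/0.0175 = 19.8.

N* ≈ 52.6, H* ≈ 26.3, P* ≈ 19.8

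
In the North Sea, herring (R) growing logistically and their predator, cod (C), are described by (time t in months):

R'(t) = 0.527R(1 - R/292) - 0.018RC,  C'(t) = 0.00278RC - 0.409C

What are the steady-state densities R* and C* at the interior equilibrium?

R* ≈ 147, C* ≈ 14.5

From dC/dt = 0 with C > 0: 0.00278R* = 0.409, so R* = 147.
Substitute into dR/dt = 0: 0.527(1 - 147/292) = 0.018C*.
The bracket is 0.496, giving C* = 0.261/0.018 = 14.5.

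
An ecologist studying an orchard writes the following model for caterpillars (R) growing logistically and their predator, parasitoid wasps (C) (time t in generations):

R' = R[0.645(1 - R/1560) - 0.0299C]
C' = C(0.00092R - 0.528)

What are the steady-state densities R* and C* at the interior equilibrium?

R* ≈ 574, C* ≈ 13.6

From dC/dt = 0 with C > 0: 0.00092R* = 0.528, so R* = 574.
Substitute into dR/dt = 0: 0.645(1 - 574/1560) = 0.0299C*.
The bracket is 0.632, giving C* = 0.408/0.0299 = 13.6.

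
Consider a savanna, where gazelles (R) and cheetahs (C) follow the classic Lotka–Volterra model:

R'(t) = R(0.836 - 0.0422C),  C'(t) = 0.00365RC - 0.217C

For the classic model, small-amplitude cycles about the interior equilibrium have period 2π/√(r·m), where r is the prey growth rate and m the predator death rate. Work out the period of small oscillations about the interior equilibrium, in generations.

T ≈ 14.8 generations

Here r = 0.836 and m = 0.217, so r·m = 0.181.
ω = √0.181 = 0.426 per generation, hence T = 2π/ω ≈ 14.8 generations.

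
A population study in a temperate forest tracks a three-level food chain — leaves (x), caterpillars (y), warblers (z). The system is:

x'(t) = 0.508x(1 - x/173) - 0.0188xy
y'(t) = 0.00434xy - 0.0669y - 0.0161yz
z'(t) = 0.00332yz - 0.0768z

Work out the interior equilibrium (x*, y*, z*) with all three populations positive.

x* ≈ 24.9, y* ≈ 23.1, z* ≈ 2.56

From dz/dt = 0: 0.00332y* = 0.0768, so y* = 23.1.
From dx/dt = 0: 0.508(1 - x*/173) = 0.0188·23.1, giving x* = 173·(1 - 0.856) = 24.9.
From dy/dt = 0: 0.00434·24.9 - 0.0669 = 0.0161z*, so z* = 0.0412/0.0161 = 2.56.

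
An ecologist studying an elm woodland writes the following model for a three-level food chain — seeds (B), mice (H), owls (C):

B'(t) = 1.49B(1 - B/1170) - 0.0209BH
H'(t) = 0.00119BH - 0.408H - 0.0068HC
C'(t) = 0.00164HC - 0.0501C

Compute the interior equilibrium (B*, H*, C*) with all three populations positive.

From dC/dt = 0: 0.00164H* = 0.0501, so H* = 30.5.
From dB/dt = 0: 1.49(1 - B*/1170) = 0.0209·30.5, giving B* = 1170·(1 - 0.429) = 669.
From dH/dt = 0: 0.00119·669 - 0.408 = 0.0068C*, so C* = 0.388/0.0068 = 57.

B* ≈ 669, H* ≈ 30.5, C* ≈ 57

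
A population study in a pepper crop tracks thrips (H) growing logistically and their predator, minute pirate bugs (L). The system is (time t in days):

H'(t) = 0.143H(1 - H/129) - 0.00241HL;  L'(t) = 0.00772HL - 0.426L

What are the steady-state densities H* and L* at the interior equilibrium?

H* ≈ 55.2, L* ≈ 34

From dL/dt = 0 with L > 0: 0.00772H* = 0.426, so H* = 55.2.
Substitute into dH/dt = 0: 0.143(1 - 55.2/129) = 0.00241L*.
The bracket is 0.572, giving L* = 0.0818/0.00241 = 34.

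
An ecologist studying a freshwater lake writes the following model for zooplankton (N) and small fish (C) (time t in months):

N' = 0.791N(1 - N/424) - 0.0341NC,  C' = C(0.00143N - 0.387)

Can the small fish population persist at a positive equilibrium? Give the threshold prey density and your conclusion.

Threshold N = 271; K > 271, so yes, the predator persists.

The predator equation gives dC/dt > 0 only when N > 0.387/0.00143 = 271.
Without the predator, N → K = 424. Since 424 > 271, the predator can invade and persist.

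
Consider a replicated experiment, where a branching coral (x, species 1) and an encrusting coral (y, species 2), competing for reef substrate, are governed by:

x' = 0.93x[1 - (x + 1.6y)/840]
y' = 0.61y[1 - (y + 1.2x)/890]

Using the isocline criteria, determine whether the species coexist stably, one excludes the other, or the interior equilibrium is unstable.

Compare the nullcline intercepts: K1/α12 = 840/1.6 = 525 < K2 = 890; K2/α21 = 890/1.2 = 742 < K1 = 840.
Since both are reversed, neither can invade when rare; the interior point is a saddle.

unstable coexistence (outcome depends on initial conditions)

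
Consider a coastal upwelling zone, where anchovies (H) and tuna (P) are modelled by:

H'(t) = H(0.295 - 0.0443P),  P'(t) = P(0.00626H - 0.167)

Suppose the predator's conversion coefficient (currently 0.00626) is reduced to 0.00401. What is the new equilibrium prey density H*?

At the interior fixed point, setting dP/dt = 0 with P > 0 fixes H* = (predator death rate)/(HP coefficient) — independent of the other coefficients.
With the change, H* = 0.167/0.00401 = 41.6; it rises from 26.7.

H* ≈ 41.6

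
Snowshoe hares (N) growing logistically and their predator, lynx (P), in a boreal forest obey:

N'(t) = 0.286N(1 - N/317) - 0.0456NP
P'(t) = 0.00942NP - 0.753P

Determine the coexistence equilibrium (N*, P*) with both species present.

From dP/dt = 0 with P > 0: 0.00942N* = 0.753, so N* = 79.9.
Substitute into dN/dt = 0: 0.286(1 - 79.9/317) = 0.0456P*.
The bracket is 0.748, giving P* = 0.214/0.0456 = 4.69.

N* ≈ 79.9, P* ≈ 4.69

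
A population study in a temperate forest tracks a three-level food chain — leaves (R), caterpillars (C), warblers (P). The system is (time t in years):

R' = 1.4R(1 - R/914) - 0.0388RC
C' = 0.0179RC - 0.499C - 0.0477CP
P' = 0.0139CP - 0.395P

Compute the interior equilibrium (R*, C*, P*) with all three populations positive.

From dP/dt = 0: 0.0139C* = 0.395, so C* = 28.4.
From dR/dt = 0: 1.4(1 - R*/914) = 0.0388·28.4, giving R* = 914·(1 - 0.788) = 194.
From dC/dt = 0: 0.0179·194 - 0.499 = 0.0477P*, so P* = 2.98/0.0477 = 62.4.

R* ≈ 194, C* ≈ 28.4, P* ≈ 62.4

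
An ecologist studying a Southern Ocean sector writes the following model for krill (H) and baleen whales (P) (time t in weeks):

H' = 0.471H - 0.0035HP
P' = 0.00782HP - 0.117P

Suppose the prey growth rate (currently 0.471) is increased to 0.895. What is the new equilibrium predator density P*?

P* ≈ 256

At the interior fixed point, setting dH/dt = 0 with H > 0 fixes P* = (prey growth rate)/(HP coefficient) — independent of the other coefficients.
With the change, P* = 0.895/0.0035 = 256; it rises from 135.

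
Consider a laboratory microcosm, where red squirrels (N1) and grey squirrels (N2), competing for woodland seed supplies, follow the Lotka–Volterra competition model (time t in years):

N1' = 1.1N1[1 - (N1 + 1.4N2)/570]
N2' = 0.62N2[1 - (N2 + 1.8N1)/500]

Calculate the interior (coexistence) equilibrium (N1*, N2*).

N1* ≈ 85.5, N2* ≈ 346

Setting both brackets to zero gives the nullclines N1 + 1.4N2 = 570 and 1.8N1 + N2 = 500.
Substituting N2 = 500 - 1.8N1 into the first: N1(1 - 1.4·1.8) = 570 - 1.4·500.
So N1* = -130/-1.52 = 85.5, and then N2* = 500 - 1.8·85.5 = 346.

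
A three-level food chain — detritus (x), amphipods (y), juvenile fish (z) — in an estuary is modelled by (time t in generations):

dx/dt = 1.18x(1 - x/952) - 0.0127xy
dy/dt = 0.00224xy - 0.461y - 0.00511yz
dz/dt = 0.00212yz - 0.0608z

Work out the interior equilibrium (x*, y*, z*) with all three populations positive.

x* ≈ 658, y* ≈ 28.7, z* ≈ 198

From dz/dt = 0: 0.00212y* = 0.0608, so y* = 28.7.
From dx/dt = 0: 1.18(1 - x*/952) = 0.0127·28.7, giving x* = 952·(1 - 0.309) = 658.
From dy/dt = 0: 0.00224·658 - 0.461 = 0.00511z*, so z* = 1.01/0.00511 = 198.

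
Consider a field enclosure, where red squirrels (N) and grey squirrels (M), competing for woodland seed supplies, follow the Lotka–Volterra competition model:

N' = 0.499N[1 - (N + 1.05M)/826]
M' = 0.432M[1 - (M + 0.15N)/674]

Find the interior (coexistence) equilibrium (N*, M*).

N* ≈ 140, M* ≈ 653

Setting both brackets to zero gives the nullclines N + 1.05M = 826 and 0.15N + M = 674.
Substituting M = 674 - 0.15N into the first: N(1 - 1.05·0.15) = 826 - 1.05·674.
So N* = 118/0.843 = 140, and then M* = 674 - 0.15·140 = 653.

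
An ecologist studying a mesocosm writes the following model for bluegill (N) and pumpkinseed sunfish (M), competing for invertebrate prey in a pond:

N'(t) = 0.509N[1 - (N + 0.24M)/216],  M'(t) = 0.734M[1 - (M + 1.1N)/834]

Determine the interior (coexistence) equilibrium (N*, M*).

N* ≈ 21.5, M* ≈ 810

Setting both brackets to zero gives the nullclines N + 0.24M = 216 and 1.1N + M = 834.
Substituting M = 834 - 1.1N into the first: N(1 - 0.24·1.1) = 216 - 0.24·834.
So N* = 15.8/0.736 = 21.5, and then M* = 834 - 1.1·21.5 = 810.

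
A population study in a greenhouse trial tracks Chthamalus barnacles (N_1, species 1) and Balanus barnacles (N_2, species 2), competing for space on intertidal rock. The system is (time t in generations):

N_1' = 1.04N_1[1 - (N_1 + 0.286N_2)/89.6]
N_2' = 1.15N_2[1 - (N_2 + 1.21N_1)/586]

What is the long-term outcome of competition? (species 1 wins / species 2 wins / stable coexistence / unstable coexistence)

species 2 excludes species 1

Compare the nullcline intercepts: K1/α12 = 89.6/0.286 = 313 < K2 = 586; K2/α21 = 586/1.21 = 484 > K1 = 89.6.
Since the inequalities point opposite ways, species 2 can invade but species 1 cannot.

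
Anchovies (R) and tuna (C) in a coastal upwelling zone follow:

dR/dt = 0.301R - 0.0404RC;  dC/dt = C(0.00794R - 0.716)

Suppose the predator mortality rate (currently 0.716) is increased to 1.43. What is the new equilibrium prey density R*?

At the interior fixed point, setting dC/dt = 0 with C > 0 fixes R* = (predator death rate)/(RC coefficient) — independent of the other coefficients.
With the change, R* = 1.43/0.00794 = 180; it rises from 90.2.

R* ≈ 180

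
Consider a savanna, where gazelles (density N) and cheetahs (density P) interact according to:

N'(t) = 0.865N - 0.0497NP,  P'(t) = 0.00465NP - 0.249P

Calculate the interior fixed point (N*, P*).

Set dP/dt = 0 with P > 0: 0.00465N - 0.249 = 0, so N* = 0.249/0.00465 = 53.5.
Set dN/dt = 0 with N > 0: 0.865 - 0.0497P = 0, so P* = 0.865/0.0497 = 17.4.

N* ≈ 53.5, P* ≈ 17.4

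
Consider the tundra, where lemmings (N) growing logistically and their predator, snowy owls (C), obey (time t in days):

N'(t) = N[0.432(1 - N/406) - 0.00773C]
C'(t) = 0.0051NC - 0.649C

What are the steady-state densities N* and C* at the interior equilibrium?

N* ≈ 127, C* ≈ 38.4

From dC/dt = 0 with C > 0: 0.0051N* = 0.649, so N* = 127.
Substitute into dN/dt = 0: 0.432(1 - 127/406) = 0.00773C*.
The bracket is 0.687, giving C* = 0.297/0.00773 = 38.4.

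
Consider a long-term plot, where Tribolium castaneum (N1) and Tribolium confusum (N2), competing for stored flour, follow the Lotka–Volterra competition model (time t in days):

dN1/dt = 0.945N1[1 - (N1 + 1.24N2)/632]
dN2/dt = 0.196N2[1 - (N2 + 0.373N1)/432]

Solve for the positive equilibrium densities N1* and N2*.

N1* ≈ 179, N2* ≈ 365

Setting both brackets to zero gives the nullclines N1 + 1.24N2 = 632 and 0.373N1 + N2 = 432.
Substituting N2 = 432 - 0.373N1 into the first: N1(1 - 1.24·0.373) = 632 - 1.24·432.
So N1* = 96.3/0.537 = 179, and then N2* = 432 - 0.373·179 = 365.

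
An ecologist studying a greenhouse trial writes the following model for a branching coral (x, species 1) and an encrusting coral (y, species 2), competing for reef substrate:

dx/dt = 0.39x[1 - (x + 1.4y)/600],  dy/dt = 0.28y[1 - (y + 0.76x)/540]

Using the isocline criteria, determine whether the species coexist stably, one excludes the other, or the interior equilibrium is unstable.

Compare the nullcline intercepts: K1/α12 = 600/1.4 = 429 < K2 = 540; K2/α21 = 540/0.76 = 711 > K1 = 600.
Since the inequalities point opposite ways, species 2 can invade but species 1 cannot.

species 2 excludes species 1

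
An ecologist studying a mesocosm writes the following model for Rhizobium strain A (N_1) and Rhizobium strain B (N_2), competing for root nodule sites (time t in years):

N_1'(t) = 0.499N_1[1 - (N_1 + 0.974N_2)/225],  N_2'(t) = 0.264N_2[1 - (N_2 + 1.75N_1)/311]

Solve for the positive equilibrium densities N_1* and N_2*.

Setting both brackets to zero gives the nullclines N_1 + 0.974N_2 = 225 and 1.75N_1 + N_2 = 311.
Substituting N_2 = 311 - 1.75N_1 into the first: N_1(1 - 0.974·1.75) = 225 - 0.974·311.
So N_1* = -77.9/-0.704 = 111, and then N_2* = 311 - 1.75·111 = 117.

N_1* ≈ 111, N_2* ≈ 117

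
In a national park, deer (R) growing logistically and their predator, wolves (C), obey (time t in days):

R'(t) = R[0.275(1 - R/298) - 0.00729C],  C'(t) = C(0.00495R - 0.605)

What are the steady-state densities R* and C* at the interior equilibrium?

From dC/dt = 0 with C > 0: 0.00495R* = 0.605, so R* = 122.
Substitute into dR/dt = 0: 0.275(1 - 122/298) = 0.00729C*.
The bracket is 0.59, giving C* = 0.162/0.00729 = 22.3.

R* ≈ 122, C* ≈ 22.3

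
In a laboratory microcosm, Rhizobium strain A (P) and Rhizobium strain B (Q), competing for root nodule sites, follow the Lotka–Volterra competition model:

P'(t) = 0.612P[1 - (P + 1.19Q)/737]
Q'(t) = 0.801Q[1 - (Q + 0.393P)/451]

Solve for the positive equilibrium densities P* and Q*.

Setting both brackets to zero gives the nullclines P + 1.19Q = 737 and 0.393P + Q = 451.
Substituting Q = 451 - 0.393P into the first: P(1 - 1.19·0.393) = 737 - 1.19·451.
So P* = 200/0.532 = 376, and then Q* = 451 - 0.393·376 = 303.

P* ≈ 376, Q* ≈ 303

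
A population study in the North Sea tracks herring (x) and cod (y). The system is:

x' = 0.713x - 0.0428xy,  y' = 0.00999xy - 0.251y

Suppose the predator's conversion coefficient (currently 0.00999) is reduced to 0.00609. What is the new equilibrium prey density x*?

x* ≈ 41.2

At the interior fixed point, setting dy/dt = 0 with y > 0 fixes x* = (predator death rate)/(xy coefficient) — independent of the other coefficients.
With the change, x* = 0.251/0.00609 = 41.2; it rises from 25.1.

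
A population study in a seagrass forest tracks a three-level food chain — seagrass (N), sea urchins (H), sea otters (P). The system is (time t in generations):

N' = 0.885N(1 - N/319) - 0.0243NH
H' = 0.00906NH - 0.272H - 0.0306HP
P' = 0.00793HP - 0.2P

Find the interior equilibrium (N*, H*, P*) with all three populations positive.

N* ≈ 98.1, H* ≈ 25.2, P* ≈ 20.2

From dP/dt = 0: 0.00793H* = 0.2, so H* = 25.2.
From dN/dt = 0: 0.885(1 - N*/319) = 0.0243·25.2, giving N* = 319·(1 - 0.693) = 98.1.
From dH/dt = 0: 0.00906·98.1 - 0.272 = 0.0306P*, so P* = 0.617/0.0306 = 20.2.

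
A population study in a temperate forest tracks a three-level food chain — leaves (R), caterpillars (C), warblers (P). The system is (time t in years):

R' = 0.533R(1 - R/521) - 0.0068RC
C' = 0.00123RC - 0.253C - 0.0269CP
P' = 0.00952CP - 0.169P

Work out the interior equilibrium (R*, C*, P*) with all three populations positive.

From dP/dt = 0: 0.00952C* = 0.169, so C* = 17.8.
From dR/dt = 0: 0.533(1 - R*/521) = 0.0068·17.8, giving R* = 521·(1 - 0.226) = 403.
From dC/dt = 0: 0.00123·403 - 0.253 = 0.0269P*, so P* = 0.243/0.0269 = 9.02.

R* ≈ 403, C* ≈ 17.8, P* ≈ 9.02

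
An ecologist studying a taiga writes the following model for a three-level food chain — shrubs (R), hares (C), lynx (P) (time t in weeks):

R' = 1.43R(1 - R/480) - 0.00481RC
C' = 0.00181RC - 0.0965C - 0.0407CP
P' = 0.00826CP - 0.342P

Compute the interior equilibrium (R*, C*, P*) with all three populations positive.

From dP/dt = 0: 0.00826C* = 0.342, so C* = 41.4.
From dR/dt = 0: 1.43(1 - R*/480) = 0.00481·41.4, giving R* = 480·(1 - 0.139) = 413.
From dC/dt = 0: 0.00181·413 - 0.0965 = 0.0407P*, so P* = 0.651/0.0407 = 16.

R* ≈ 413, C* ≈ 41.4, P* ≈ 16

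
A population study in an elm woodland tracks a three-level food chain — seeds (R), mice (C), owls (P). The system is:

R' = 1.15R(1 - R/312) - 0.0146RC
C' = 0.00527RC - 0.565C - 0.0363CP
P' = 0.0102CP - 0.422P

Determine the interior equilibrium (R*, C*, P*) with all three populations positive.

From dP/dt = 0: 0.0102C* = 0.422, so C* = 41.4.
From dR/dt = 0: 1.15(1 - R*/312) = 0.0146·41.4, giving R* = 312·(1 - 0.525) = 148.
From dC/dt = 0: 0.00527·148 - 0.565 = 0.0363P*, so P* = 0.216/0.0363 = 5.94.

R* ≈ 148, C* ≈ 41.4, P* ≈ 5.94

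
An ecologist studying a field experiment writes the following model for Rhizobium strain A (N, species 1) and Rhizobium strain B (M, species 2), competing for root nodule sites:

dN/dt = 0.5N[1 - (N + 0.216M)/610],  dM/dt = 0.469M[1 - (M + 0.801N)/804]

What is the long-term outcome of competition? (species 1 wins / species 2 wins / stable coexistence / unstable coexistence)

Compare the nullcline intercepts: K1/α12 = 610/0.216 = 2820 > K2 = 804; K2/α21 = 804/0.801 = 1000 > K1 = 610.
Since both inequalities hold, each species can invade when rare, so the interior equilibrium is stable.

stable coexistence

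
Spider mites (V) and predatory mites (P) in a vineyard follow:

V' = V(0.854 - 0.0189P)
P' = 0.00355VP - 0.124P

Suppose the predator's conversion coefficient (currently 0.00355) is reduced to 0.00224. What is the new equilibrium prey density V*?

V* ≈ 55.4

At the interior fixed point, setting dP/dt = 0 with P > 0 fixes V* = (predator death rate)/(VP coefficient) — independent of the other coefficients.
With the change, V* = 0.124/0.00224 = 55.4; it rises from 34.9.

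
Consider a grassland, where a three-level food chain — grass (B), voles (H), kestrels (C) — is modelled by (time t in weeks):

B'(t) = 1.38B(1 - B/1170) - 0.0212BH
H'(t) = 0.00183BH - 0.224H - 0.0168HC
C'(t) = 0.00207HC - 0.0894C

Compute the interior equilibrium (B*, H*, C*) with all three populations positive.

B* ≈ 394, H* ≈ 43.2, C* ≈ 29.6

From dC/dt = 0: 0.00207H* = 0.0894, so H* = 43.2.
From dB/dt = 0: 1.38(1 - B*/1170) = 0.0212·43.2, giving B* = 1170·(1 - 0.663) = 394.
From dH/dt = 0: 0.00183·394 - 0.224 = 0.0168C*, so C* = 0.497/0.0168 = 29.6.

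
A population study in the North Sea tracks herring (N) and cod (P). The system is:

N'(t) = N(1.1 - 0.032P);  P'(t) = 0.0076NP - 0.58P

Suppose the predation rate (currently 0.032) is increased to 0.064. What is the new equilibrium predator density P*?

P* ≈ 17.2

At the interior fixed point, setting dN/dt = 0 with N > 0 fixes P* = (prey growth rate)/(NP coefficient) — independent of the other coefficients.
With the change, P* = 1.1/0.064 = 17.2; it falls from 34.4.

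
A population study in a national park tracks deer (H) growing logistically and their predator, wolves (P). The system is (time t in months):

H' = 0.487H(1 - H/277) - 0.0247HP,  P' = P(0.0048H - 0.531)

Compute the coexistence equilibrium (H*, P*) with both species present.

H* ≈ 111, P* ≈ 11.8

From dP/dt = 0 with P > 0: 0.0048H* = 0.531, so H* = 111.
Substitute into dH/dt = 0: 0.487(1 - 111/277) = 0.0247P*.
The bracket is 0.601, giving P* = 0.293/0.0247 = 11.8.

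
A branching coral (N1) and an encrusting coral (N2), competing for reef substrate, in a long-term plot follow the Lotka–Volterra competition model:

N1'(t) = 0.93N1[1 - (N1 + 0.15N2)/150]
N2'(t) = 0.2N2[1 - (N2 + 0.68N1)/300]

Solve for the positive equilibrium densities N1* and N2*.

N1* ≈ 117, N2* ≈ 220

Setting both brackets to zero gives the nullclines N1 + 0.15N2 = 150 and 0.68N1 + N2 = 300.
Substituting N2 = 300 - 0.68N1 into the first: N1(1 - 0.15·0.68) = 150 - 0.15·300.
So N1* = 105/0.898 = 117, and then N2* = 300 - 0.68·117 = 220.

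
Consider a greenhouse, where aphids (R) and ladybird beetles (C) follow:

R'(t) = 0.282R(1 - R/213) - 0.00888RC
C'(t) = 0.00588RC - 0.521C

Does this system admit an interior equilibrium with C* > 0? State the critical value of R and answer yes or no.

The predator equation gives dC/dt > 0 only when R > 0.521/0.00588 = 88.6.
Without the predator, R → K = 213. Since 213 > 88.6, the predator can invade and persist.

Threshold R = 88.6; K > 88.6, so yes, the predator persists.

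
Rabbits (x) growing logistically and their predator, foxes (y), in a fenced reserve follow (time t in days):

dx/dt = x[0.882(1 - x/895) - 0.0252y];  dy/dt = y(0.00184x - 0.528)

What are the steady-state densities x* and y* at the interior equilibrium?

x* ≈ 287, y* ≈ 23.8

From dy/dt = 0 with y > 0: 0.00184x* = 0.528, so x* = 287.
Substitute into dx/dt = 0: 0.882(1 - 287/895) = 0.0252y*.
The bracket is 0.679, giving y* = 0.599/0.0252 = 23.8.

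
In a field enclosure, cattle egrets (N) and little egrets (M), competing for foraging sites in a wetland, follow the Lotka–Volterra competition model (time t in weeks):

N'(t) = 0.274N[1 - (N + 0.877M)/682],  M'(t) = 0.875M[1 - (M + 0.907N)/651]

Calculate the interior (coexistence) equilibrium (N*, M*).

Setting both brackets to zero gives the nullclines N + 0.877M = 682 and 0.907N + M = 651.
Substituting M = 651 - 0.907N into the first: N(1 - 0.877·0.907) = 682 - 0.877·651.
So N* = 111/0.205 = 543, and then M* = 651 - 0.907·543 = 159.

N* ≈ 543, M* ≈ 159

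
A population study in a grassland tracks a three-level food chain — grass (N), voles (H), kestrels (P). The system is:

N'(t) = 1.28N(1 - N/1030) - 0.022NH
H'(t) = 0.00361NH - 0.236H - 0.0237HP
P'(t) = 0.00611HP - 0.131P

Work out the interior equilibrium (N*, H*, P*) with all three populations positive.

N* ≈ 650, H* ≈ 21.4, P* ≈ 89.1

From dP/dt = 0: 0.00611H* = 0.131, so H* = 21.4.
From dN/dt = 0: 1.28(1 - N*/1030) = 0.022·21.4, giving N* = 1030·(1 - 0.369) = 650.
From dH/dt = 0: 0.00361·650 - 0.236 = 0.0237P*, so P* = 2.11/0.0237 = 89.1.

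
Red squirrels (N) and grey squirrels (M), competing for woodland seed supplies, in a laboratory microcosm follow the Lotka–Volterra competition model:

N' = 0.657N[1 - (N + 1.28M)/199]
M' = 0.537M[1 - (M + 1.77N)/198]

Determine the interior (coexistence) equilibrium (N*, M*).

Setting both brackets to zero gives the nullclines N + 1.28M = 199 and 1.77N + M = 198.
Substituting M = 198 - 1.77N into the first: N(1 - 1.28·1.77) = 199 - 1.28·198.
So N* = -54.4/-1.27 = 43, and then M* = 198 - 1.77·43 = 122.

N* ≈ 43, M* ≈ 122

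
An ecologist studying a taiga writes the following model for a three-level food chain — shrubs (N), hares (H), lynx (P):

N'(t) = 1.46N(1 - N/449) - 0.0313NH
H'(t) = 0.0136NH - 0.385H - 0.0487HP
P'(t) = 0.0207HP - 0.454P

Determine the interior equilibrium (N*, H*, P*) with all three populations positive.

N* ≈ 238, H* ≈ 21.9, P* ≈ 58.5

From dP/dt = 0: 0.0207H* = 0.454, so H* = 21.9.
From dN/dt = 0: 1.46(1 - N*/449) = 0.0313·21.9, giving N* = 449·(1 - 0.47) = 238.
From dH/dt = 0: 0.0136·238 - 0.385 = 0.0487P*, so P* = 2.85/0.0487 = 58.5.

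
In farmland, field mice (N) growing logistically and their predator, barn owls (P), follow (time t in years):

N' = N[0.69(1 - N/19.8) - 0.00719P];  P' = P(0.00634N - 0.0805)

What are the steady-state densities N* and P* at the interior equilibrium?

N* ≈ 12.7, P* ≈ 34.4

From dP/dt = 0 with P > 0: 0.00634N* = 0.0805, so N* = 12.7.
Substitute into dN/dt = 0: 0.69(1 - 12.7/19.8) = 0.00719P*.
The bracket is 0.359, giving P* = 0.248/0.00719 = 34.4.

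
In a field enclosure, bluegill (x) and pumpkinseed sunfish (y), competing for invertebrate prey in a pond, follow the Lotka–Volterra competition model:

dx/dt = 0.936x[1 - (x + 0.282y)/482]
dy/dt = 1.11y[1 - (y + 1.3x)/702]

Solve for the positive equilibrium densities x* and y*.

x* ≈ 448, y* ≈ 119

Setting both brackets to zero gives the nullclines x + 0.282y = 482 and 1.3x + y = 702.
Substituting y = 702 - 1.3x into the first: x(1 - 0.282·1.3) = 482 - 0.282·702.
So x* = 284/0.633 = 448, and then y* = 702 - 1.3·448 = 119.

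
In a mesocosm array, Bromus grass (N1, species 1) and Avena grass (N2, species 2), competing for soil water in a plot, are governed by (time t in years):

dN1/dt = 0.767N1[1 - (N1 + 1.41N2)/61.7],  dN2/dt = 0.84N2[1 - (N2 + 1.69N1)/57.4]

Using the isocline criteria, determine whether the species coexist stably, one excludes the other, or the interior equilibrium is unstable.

Compare the nullcline intercepts: K1/α12 = 61.7/1.41 = 43.8 < K2 = 57.4; K2/α21 = 57.4/1.69 = 34 < K1 = 61.7.
Since both are reversed, neither can invade when rare; the interior point is a saddle.

unstable coexistence (outcome depends on initial conditions)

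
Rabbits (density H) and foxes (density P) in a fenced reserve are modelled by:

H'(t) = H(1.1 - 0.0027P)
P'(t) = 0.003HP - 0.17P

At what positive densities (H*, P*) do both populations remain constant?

H* ≈ 56.7, P* ≈ 407

Set dP/dt = 0 with P > 0: 0.003H - 0.17 = 0, so H* = 0.17/0.003 = 56.7.
Set dH/dt = 0 with H > 0: 1.1 - 0.0027P = 0, so P* = 1.1/0.0027 = 407.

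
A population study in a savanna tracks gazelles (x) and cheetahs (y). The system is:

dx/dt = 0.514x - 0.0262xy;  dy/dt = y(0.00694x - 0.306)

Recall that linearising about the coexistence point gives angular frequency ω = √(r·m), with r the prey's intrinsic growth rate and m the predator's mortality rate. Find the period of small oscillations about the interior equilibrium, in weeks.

Here r = 0.514 and m = 0.306, so r·m = 0.157.
ω = √0.157 = 0.397 per week, hence T = 2π/ω ≈ 15.8 weeks.

T ≈ 15.8 weeks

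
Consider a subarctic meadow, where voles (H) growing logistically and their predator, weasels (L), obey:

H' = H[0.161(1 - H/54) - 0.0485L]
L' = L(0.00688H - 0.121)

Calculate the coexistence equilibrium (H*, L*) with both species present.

H* ≈ 17.6, L* ≈ 2.24

From dL/dt = 0 with L > 0: 0.00688H* = 0.121, so H* = 17.6.
Substitute into dH/dt = 0: 0.161(1 - 17.6/54) = 0.0485L*.
The bracket is 0.674, giving L* = 0.109/0.0485 = 2.24.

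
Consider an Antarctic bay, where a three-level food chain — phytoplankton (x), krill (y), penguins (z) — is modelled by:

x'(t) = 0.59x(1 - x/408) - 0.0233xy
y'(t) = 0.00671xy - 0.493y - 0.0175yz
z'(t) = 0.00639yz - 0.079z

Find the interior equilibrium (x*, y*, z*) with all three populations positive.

From dz/dt = 0: 0.00639y* = 0.079, so y* = 12.4.
From dx/dt = 0: 0.59(1 - x*/408) = 0.0233·12.4, giving x* = 408·(1 - 0.488) = 209.
From dy/dt = 0: 0.00671·209 - 0.493 = 0.0175z*, so z* = 0.908/0.0175 = 51.9.

x* ≈ 209, y* ≈ 12.4, z* ≈ 51.9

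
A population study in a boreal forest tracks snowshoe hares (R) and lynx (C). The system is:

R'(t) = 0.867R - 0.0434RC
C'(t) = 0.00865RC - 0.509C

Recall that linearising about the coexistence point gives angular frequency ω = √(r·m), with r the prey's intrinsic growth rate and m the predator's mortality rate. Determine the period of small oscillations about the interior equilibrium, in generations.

Here r = 0.867 and m = 0.509, so r·m = 0.441.
ω = √0.441 = 0.664 per generation, hence T = 2π/ω ≈ 9.46 generations.

T ≈ 9.46 generations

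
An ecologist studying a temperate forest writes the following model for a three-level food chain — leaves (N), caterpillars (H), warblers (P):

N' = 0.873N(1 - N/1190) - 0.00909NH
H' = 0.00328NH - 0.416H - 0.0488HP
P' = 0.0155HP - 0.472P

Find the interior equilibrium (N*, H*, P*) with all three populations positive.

From dP/dt = 0: 0.0155H* = 0.472, so H* = 30.5.
From dN/dt = 0: 0.873(1 - N*/1190) = 0.00909·30.5, giving N* = 1190·(1 - 0.317) = 813.
From dH/dt = 0: 0.00328·813 - 0.416 = 0.0488P*, so P* = 2.25/0.0488 = 46.1.

N* ≈ 813, H* ≈ 30.5, P* ≈ 46.1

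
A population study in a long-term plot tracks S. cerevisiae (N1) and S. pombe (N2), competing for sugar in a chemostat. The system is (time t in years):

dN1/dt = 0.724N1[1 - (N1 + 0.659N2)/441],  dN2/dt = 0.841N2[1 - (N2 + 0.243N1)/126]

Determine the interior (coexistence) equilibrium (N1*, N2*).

N1* ≈ 426, N2* ≈ 22.4

Setting both brackets to zero gives the nullclines N1 + 0.659N2 = 441 and 0.243N1 + N2 = 126.
Substituting N2 = 126 - 0.243N1 into the first: N1(1 - 0.659·0.243) = 441 - 0.659·126.
So N1* = 358/0.84 = 426, and then N2* = 126 - 0.243·426 = 22.4.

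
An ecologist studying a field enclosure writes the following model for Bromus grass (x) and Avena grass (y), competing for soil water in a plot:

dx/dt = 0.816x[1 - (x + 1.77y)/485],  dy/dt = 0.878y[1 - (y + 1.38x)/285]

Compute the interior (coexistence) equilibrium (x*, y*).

Setting both brackets to zero gives the nullclines x + 1.77y = 485 and 1.38x + y = 285.
Substituting y = 285 - 1.38x into the first: x(1 - 1.77·1.38) = 485 - 1.77·285.
So x* = -19.4/-1.44 = 13.5, and then y* = 285 - 1.38·13.5 = 266.

x* ≈ 13.5, y* ≈ 266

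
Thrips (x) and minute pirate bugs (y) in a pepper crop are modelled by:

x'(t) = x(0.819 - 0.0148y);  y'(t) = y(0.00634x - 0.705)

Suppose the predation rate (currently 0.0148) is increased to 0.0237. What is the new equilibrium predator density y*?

At the interior fixed point, setting dx/dt = 0 with x > 0 fixes y* = (prey growth rate)/(xy coefficient) — independent of the other coefficients.
With the change, y* = 0.819/0.0237 = 34.6; it falls from 55.3.

y* ≈ 34.6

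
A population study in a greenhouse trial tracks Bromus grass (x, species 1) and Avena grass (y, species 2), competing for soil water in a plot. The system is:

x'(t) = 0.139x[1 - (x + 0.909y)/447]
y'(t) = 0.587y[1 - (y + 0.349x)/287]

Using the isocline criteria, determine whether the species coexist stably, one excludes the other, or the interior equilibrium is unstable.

stable coexistence

Compare the nullcline intercepts: K1/α12 = 447/0.909 = 492 > K2 = 287; K2/α21 = 287/0.349 = 822 > K1 = 447.
Since both inequalities hold, each species can invade when rare, so the interior equilibrium is stable.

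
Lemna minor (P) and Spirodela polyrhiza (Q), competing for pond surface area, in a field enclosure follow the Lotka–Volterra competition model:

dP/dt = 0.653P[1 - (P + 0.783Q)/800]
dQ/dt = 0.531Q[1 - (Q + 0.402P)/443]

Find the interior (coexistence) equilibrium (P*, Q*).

P* ≈ 661, Q* ≈ 177

Setting both brackets to zero gives the nullclines P + 0.783Q = 800 and 0.402P + Q = 443.
Substituting Q = 443 - 0.402P into the first: P(1 - 0.783·0.402) = 800 - 0.783·443.
So P* = 453/0.685 = 661, and then Q* = 443 - 0.402·661 = 177.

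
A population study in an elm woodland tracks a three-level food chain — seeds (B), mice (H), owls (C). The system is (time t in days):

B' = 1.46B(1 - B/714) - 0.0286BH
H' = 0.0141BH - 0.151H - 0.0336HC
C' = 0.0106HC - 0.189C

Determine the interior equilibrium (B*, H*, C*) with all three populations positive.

From dC/dt = 0: 0.0106H* = 0.189, so H* = 17.8.
From dB/dt = 0: 1.46(1 - B*/714) = 0.0286·17.8, giving B* = 714·(1 - 0.349) = 465.
From dH/dt = 0: 0.0141·465 - 0.151 = 0.0336C*, so C* = 6.4/0.0336 = 190.

B* ≈ 465, H* ≈ 17.8, C* ≈ 190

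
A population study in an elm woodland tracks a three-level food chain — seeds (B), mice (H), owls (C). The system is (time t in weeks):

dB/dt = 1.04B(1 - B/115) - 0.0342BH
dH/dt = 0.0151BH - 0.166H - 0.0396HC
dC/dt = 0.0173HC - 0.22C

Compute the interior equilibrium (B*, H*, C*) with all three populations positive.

From dC/dt = 0: 0.0173H* = 0.22, so H* = 12.7.
From dB/dt = 0: 1.04(1 - B*/115) = 0.0342·12.7, giving B* = 115·(1 - 0.418) = 66.9.
From dH/dt = 0: 0.0151·66.9 - 0.166 = 0.0396C*, so C* = 0.844/0.0396 = 21.3.

B* ≈ 66.9, H* ≈ 12.7, C* ≈ 21.3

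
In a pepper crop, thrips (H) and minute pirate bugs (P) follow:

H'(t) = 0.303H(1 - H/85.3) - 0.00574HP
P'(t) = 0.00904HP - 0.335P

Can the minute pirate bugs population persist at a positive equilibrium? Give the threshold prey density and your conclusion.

The predator equation gives dP/dt > 0 only when H > 0.335/0.00904 = 37.1.
Without the predator, H → K = 85.3. Since 85.3 > 37.1, the predator can invade and persist.

Threshold H = 37.1; K > 37.1, so yes, the predator persists.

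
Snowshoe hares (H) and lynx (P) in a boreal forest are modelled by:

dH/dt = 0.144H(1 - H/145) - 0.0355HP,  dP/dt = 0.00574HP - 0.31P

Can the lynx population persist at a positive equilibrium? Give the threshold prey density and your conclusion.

Threshold H = 54; K > 54, so yes, the predator persists.

The predator equation gives dP/dt > 0 only when H > 0.31/0.00574 = 54.
Without the predator, H → K = 145. Since 145 > 54, the predator can invade and persist.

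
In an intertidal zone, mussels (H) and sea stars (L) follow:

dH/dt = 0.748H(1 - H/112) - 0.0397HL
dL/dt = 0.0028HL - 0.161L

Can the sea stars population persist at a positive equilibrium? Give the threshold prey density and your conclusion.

Threshold H = 57.5; K > 57.5, so yes, the predator persists.

The predator equation gives dL/dt > 0 only when H > 0.161/0.0028 = 57.5.
Without the predator, H → K = 112. Since 112 > 57.5, the predator can invade and persist.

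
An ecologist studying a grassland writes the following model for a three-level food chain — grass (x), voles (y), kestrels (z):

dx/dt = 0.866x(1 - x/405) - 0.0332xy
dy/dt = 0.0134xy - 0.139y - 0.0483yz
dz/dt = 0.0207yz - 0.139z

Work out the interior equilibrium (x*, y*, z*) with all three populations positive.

x* ≈ 301, y* ≈ 6.71, z* ≈ 80.6

From dz/dt = 0: 0.0207y* = 0.139, so y* = 6.71.
From dx/dt = 0: 0.866(1 - x*/405) = 0.0332·6.71, giving x* = 405·(1 - 0.257) = 301.
From dy/dt = 0: 0.0134·301 - 0.139 = 0.0483z*, so z* = 3.89/0.0483 = 80.6.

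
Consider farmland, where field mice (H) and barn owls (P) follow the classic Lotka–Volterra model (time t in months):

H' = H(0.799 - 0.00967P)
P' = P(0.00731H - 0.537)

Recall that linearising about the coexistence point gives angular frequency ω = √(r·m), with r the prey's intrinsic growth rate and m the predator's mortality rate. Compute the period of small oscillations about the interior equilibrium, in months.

Here r = 0.799 and m = 0.537, so r·m = 0.429.
ω = √0.429 = 0.655 per month, hence T = 2π/ω ≈ 9.59 months.

T ≈ 9.59 months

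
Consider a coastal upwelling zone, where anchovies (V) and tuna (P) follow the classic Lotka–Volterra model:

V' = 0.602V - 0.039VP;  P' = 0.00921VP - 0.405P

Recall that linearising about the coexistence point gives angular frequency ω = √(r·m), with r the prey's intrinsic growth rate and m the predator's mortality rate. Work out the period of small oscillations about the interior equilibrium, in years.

Here r = 0.602 and m = 0.405, so r·m = 0.244.
ω = √0.244 = 0.494 per year, hence T = 2π/ω ≈ 12.7 years.

T ≈ 12.7 years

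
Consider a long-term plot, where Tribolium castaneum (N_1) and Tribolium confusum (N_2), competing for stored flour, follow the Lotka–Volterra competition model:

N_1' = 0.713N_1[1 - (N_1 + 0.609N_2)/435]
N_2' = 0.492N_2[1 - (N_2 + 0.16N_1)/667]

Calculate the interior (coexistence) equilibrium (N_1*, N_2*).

Setting both brackets to zero gives the nullclines N_1 + 0.609N_2 = 435 and 0.16N_1 + N_2 = 667.
Substituting N_2 = 667 - 0.16N_1 into the first: N_1(1 - 0.609·0.16) = 435 - 0.609·667.
So N_1* = 28.8/0.903 = 31.9, and then N_2* = 667 - 0.16·31.9 = 662.

N_1* ≈ 31.9, N_2* ≈ 662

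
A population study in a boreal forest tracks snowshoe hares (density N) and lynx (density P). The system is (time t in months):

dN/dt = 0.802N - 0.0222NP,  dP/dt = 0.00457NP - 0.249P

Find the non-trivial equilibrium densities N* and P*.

Set dP/dt = 0 with P > 0: 0.00457N - 0.249 = 0, so N* = 0.249/0.00457 = 54.5.
Set dN/dt = 0 with N > 0: 0.802 - 0.0222P = 0, so P* = 0.802/0.0222 = 36.1.

N* ≈ 54.5, P* ≈ 36.1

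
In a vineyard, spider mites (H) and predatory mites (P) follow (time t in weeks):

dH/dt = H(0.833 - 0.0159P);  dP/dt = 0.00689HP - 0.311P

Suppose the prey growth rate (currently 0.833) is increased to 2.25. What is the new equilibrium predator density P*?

At the interior fixed point, setting dH/dt = 0 with H > 0 fixes P* = (prey growth rate)/(HP coefficient) — independent of the other coefficients.
With the change, P* = 2.25/0.0159 = 142; it rises from 52.4.

P* ≈ 142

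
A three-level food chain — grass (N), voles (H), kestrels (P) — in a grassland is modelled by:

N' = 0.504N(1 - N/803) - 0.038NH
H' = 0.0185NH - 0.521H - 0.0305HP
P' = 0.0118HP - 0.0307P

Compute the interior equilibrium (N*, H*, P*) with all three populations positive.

From dP/dt = 0: 0.0118H* = 0.0307, so H* = 2.6.
From dN/dt = 0: 0.504(1 - N*/803) = 0.038·2.6, giving N* = 803·(1 - 0.196) = 645.
From dH/dt = 0: 0.0185·645 - 0.521 = 0.0305P*, so P* = 11.4/0.0305 = 374.

N* ≈ 645, H* ≈ 2.6, P* ≈ 374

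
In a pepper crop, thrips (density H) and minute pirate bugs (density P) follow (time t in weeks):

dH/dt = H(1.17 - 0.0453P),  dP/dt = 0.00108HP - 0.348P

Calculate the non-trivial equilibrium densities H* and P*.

H* ≈ 322, P* ≈ 25.8

Set dP/dt = 0 with P > 0: 0.00108H - 0.348 = 0, so H* = 0.348/0.00108 = 322.
Set dH/dt = 0 with H > 0: 1.17 - 0.0453P = 0, so P* = 1.17/0.0453 = 25.8.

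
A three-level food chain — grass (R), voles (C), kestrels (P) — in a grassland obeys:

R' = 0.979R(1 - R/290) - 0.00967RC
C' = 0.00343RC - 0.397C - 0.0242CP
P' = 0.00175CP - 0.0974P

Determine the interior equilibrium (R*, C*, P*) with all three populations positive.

R* ≈ 131, C* ≈ 55.7, P* ≈ 2.1

From dP/dt = 0: 0.00175C* = 0.0974, so C* = 55.7.
From dR/dt = 0: 0.979(1 - R*/290) = 0.00967·55.7, giving R* = 290·(1 - 0.55) = 131.
From dC/dt = 0: 0.00343·131 - 0.397 = 0.0242P*, so P* = 0.0509/0.0242 = 2.1.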